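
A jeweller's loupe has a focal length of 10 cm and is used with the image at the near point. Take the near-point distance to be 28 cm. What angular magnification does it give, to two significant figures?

3.8

M = 1 + D/f = 1 + 28/10 = 3.800.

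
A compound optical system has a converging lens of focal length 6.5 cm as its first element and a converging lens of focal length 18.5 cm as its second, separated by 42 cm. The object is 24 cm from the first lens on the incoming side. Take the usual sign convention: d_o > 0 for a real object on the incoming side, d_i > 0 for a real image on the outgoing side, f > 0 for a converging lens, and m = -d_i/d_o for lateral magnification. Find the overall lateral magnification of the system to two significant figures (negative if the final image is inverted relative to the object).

0.47

Lens 1: 1/d_i1 = 1/f_1 - 1/d_o1 = 1/6.5 - 1/24 = 0.11218 cm^-1, so d_i1 = 8.914 cm.
m_1 = -(8.914)/24 = -0.3714.
The intermediate image is 8.914 cm to the right of lens 1, so d_o2 = L - d_i1 = 42 - 8.914 = 33.086 cm.
Lens 2: 1/d_i2 = 1/f_2 - 1/d_o2 = 1/18.5 - 1/(33.086) = 0.02383 cm^-1, so d_i2 = 41.965 cm.
m_2 = -(41.965)/(33.086) = -1.2684.
The system's lateral magnification is m_1 m_2 = (-0.3714)(-1.2684) = 0.4711.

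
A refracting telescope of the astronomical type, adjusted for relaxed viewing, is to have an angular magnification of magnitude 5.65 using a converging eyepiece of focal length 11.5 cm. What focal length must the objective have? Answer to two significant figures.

|M| = f_obj/|f_eye|, so f_obj = |M| x |f_eye| = 5.65 x 11.5 = 64.975 cm.

65 cm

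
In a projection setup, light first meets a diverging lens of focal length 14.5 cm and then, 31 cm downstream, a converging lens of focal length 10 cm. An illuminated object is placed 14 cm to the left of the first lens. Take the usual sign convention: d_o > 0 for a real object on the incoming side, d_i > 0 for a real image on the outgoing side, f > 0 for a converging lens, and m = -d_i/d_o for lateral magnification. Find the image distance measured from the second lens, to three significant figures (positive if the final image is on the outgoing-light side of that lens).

Lens 1: 1/d_i1 = 1/f_1 - 1/d_o1 = 1/(-14.5) - 1/14 = -0.14039 cm^-1, so d_i1 = -7.123 cm.
The intermediate image is virtual, 7.123 cm to the left of lens 1, so d_o2 = L - d_i1 = 31 - (-7.123) = 38.123 cm.
Lens 2: 1/d_i2 = 1/f_2 - 1/d_o2 = 1/10 - 1/(38.123) = 0.07377 cm^-1, so d_i2 = 13.556 cm.

13.6 cm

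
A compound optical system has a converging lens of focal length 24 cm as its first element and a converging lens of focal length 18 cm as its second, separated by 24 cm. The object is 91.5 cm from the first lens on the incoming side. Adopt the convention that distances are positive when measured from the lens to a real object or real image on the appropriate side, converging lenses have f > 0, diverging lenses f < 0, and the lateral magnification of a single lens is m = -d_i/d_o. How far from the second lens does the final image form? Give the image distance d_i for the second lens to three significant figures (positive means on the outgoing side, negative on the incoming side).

5.79 cm

Lens 1: 1/d_i1 = 1/f_1 - 1/d_o1 = 1/24 - 1/91.5 = 0.03074 cm^-1, so d_i1 = 32.533 cm.
Since 32.533 cm > 24 cm, the first image lies past the second lens and serves as a virtual object: d_o2 = L - d_i1 = -8.533 cm.
Lens 2: 1/d_i2 = 1/f_2 - 1/d_o2 = 1/18 - 1/(-8.533) = 0.17274 cm^-1, so d_i2 = 5.789 cm.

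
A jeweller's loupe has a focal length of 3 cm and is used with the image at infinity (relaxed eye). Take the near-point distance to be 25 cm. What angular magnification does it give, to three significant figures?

8.33

M = D/f = 25/3 = 8.333.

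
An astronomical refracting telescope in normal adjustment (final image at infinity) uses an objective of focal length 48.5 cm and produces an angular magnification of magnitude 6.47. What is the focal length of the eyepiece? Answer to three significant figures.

7.50 cm

|M| = f_obj/f_eye, so f_eye = f_obj/|M| = 48.5/6.47 = 7.496 cm.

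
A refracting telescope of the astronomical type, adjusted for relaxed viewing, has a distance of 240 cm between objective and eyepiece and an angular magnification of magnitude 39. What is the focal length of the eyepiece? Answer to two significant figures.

In normal adjustment the tube length equals f_obj + f_eye and |M| = f_obj/f_eye.
So f_obj = 39 f_eye and 39 f_eye + f_eye = 240 cm, giving f_eye = 240/40 = 6.000 cm and f_obj = 234.000 cm.

6.0 cm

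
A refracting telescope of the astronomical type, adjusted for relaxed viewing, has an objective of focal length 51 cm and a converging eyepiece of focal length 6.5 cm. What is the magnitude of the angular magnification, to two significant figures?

7.8

|M| = f_obj/|f_eye| = 51/6.5 = 7.846.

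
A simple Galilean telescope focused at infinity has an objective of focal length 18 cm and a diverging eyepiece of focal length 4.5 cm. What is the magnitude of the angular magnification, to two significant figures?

|M| = f_obj/|f_eye| = 18/4.5 = 4.000.

4.0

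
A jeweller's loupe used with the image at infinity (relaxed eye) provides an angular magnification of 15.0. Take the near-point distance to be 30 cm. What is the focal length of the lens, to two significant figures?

For the image at infinity, M = D/f.
f = D/M = 30/15.0 = 2.000 cm.

2.0 cm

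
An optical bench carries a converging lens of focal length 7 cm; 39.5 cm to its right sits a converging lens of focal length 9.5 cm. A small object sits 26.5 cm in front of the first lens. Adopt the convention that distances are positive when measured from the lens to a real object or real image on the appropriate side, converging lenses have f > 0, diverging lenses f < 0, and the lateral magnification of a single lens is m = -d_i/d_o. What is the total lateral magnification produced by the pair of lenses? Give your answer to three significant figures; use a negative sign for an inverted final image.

Lens 1: 1/d_i1 = 1/f_1 - 1/d_o1 = 1/7 - 1/26.5 = 0.10512 cm^-1, so d_i1 = 9.513 cm.
m_1 = -(9.513)/26.5 = -0.3590.
The intermediate image is 9.513 cm to the right of lens 1, so d_o2 = L - d_i1 = 39.5 - 9.513 = 29.987 cm.
Lens 2: 1/d_i2 = 1/f_2 - 1/d_o2 = 1/9.5 - 1/(29.987) = 0.07192 cm^-1, so d_i2 = 13.905 cm.
m_2 = -(13.905)/(29.987) = -0.4637.
The system's lateral magnification is m_1 m_2 = (-0.3590)(-0.4637) = 0.1665.

0.166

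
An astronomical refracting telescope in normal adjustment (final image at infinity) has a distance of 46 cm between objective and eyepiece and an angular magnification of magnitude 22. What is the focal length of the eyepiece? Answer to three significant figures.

In normal adjustment the tube length equals f_obj + f_eye and |M| = f_obj/f_eye.
So f_obj = 22 f_eye and 22 f_eye + f_eye = 46 cm, giving f_eye = 46/23 = 2.000 cm and f_obj = 44.000 cm.

2.00 cm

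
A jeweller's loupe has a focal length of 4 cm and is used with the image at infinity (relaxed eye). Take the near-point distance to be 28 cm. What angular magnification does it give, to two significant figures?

M = D/f = 28/4 = 7.000.

7.0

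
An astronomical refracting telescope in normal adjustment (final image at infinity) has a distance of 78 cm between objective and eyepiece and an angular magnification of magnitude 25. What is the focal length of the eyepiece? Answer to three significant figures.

In normal adjustment the tube length equals f_obj + f_eye and |M| = f_obj/f_eye.
So f_obj = 25 f_eye and 25 f_eye + f_eye = 78 cm, giving f_eye = 78/26 = 3.000 cm and f_obj = 75.000 cm.

3.00 cm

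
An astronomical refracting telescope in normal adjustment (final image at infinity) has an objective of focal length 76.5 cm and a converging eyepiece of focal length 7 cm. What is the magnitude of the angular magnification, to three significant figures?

|M| = f_obj/|f_eye| = 76.5/7 = 10.929.

10.9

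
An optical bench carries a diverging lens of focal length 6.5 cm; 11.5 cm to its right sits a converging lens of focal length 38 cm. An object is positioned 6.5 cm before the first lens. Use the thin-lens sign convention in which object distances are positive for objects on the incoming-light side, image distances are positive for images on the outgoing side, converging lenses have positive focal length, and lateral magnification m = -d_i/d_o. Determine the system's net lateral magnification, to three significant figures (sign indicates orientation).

Applying the thin-lens equation to the first lens, 1/(-6.5) = 1/6.5 + 1/d_i1, which gives d_i1 = -3.250 cm.
Its lateral magnification is m_1 = -d_i1/d_o1 = -(-3.250)/6.5 = 0.5000.
The intermediate image is virtual, 3.250 cm to the left of lens 1, so d_o2 = L - d_i1 = 11.5 - (-3.250) = 14.750 cm.
Applying the thin-lens equation again with f_2 = 38 cm and d_o2 = 14.750 cm gives d_i2 = -24.108 cm.
m_2 = -(-24.108)/(14.750) = 1.6344.
The system's lateral magnification is m_1 m_2 = (0.5000)(1.6344) = 0.8172.

0.817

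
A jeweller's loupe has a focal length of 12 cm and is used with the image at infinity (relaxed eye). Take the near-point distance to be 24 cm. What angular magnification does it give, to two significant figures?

M = D/f = 24/12 = 2.000.

2.0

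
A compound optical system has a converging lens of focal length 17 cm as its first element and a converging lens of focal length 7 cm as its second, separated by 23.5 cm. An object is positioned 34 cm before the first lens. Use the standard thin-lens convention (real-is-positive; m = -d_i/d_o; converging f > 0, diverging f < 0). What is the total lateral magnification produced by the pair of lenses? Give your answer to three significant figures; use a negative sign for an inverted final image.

-0.400

First lens: d_i1 = 1/(1/17 - 1/34) = 34.000 cm.
m_1 = -(34.000)/34 = -1.0000.
Since 34.000 cm > 23.5 cm, the first image lies past the second lens and serves as a virtual object: d_o2 = L - d_i1 = -10.500 cm.
Second lens: d_i2 = 1/(1/7 - 1/(-10.500)) = 4.200 cm.
m_2 = -(4.200)/(-10.500) = 0.4000.
Total m = m_1 x m_2 = (-1.0000)(0.4000) = -0.4000.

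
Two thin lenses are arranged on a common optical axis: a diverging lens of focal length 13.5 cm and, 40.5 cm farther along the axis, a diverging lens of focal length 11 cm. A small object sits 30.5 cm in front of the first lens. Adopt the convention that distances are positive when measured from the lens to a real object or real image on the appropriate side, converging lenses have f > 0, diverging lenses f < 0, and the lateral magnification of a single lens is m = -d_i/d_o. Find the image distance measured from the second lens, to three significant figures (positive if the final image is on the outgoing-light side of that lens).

Applying the thin-lens equation to the first lens, 1/(-13.5) = 1/30.5 + 1/d_i1, which gives d_i1 = -9.358 cm.
With d_i1 < 0 the first image is virtual and lies on the object side; the object distance for lens 2 is d_o2 = 40.5 - (-9.358) = 49.858 cm.
Applying the thin-lens equation again with f_2 = -11 cm and d_o2 = 49.858 cm gives d_i2 = -9.012 cm.

-9.01 cm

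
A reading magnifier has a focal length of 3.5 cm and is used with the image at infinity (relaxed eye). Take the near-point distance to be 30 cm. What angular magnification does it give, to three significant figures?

M = D/f = 30/3.5 = 8.571.

8.57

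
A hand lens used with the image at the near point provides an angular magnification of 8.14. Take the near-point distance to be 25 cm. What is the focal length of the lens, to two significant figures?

For the image at the near point, M = 1 + D/f.
f = D/(M - 1) = 25/(8.14 - 1) = 3.501 cm.

3.5 cm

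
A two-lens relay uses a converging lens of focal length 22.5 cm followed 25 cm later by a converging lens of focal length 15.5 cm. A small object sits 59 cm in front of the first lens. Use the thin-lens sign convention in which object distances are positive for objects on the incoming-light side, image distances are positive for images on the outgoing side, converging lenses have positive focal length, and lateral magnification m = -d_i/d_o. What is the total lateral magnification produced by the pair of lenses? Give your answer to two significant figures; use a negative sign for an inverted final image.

-0.36

First lens: d_i1 = 1/(1/22.5 - 1/59) = 36.370 cm.
m_1 = -(36.370)/59 = -0.6164.
Since 36.370 cm > 25 cm, the first image lies past the second lens and serves as a virtual object: d_o2 = L - d_i1 = -11.370 cm.
Second lens: d_i2 = 1/(1/15.5 - 1/(-11.370)) = 6.559 cm.
m_2 = -(6.559)/(-11.370) = 0.5769.
Total m = m_1 x m_2 = (-0.6164)(0.5769) = -0.3556.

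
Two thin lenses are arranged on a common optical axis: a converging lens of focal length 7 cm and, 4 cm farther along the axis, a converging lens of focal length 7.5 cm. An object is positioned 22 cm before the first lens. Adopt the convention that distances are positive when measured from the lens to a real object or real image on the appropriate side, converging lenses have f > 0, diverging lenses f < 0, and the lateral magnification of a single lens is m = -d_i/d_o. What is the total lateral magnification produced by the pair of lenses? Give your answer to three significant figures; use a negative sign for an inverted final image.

First lens: d_i1 = 1/(1/7 - 1/22) = 10.267 cm.
m_1 = -(10.267)/22 = -0.4667.
This image would form 10.267 cm past lens 1, i.e. 6.267 cm beyond lens 2, so it is a virtual object for lens 2: d_o2 = 4 - 10.267 = -6.267 cm.
Second lens: d_i2 = 1/(1/7.5 - 1/(-6.267)) = 3.414 cm.
m_2 = -(3.414)/(-6.267) = 0.5448.
The system's lateral magnification is m_1 m_2 = (-0.4667)(0.5448) = -0.2542.

-0.254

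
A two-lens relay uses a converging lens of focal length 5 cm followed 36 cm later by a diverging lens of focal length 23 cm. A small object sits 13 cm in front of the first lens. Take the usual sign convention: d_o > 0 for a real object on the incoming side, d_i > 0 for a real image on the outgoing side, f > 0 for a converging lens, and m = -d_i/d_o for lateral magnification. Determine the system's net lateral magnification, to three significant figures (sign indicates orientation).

First lens: d_i1 = 1/(1/5 - 1/13) = 8.125 cm.
m_1 = -(8.125)/13 = -0.6250.
The intermediate image is 8.125 cm to the right of lens 1, so d_o2 = L - d_i1 = 36 - 8.125 = 27.875 cm.
Second lens: d_i2 = 1/(1/(-23) - 1/(27.875)) = -12.602 cm.
m_2 = -(-12.602)/(27.875) = 0.4521.
The system's lateral magnification is m_1 m_2 = (-0.6250)(0.4521) = -0.2826.

-0.283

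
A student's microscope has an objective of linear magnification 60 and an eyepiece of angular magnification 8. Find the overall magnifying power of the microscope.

The overall magnification of a compound microscope is the product of the objective and eyepiece magnifications:
M = M_obj x M_eye = 60 x 8 = 480.

480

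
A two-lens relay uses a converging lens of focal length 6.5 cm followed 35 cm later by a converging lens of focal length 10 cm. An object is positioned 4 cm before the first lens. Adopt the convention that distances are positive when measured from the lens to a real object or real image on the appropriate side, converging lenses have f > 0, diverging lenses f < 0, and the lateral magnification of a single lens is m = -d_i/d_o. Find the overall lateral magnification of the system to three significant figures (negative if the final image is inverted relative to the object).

-0.734

Lens 1: 1/d_i1 = 1/f_1 - 1/d_o1 = 1/6.5 - 1/4 = -0.09615 cm^-1, so d_i1 = -10.400 cm.
m_1 = -(-10.400)/4 = 2.6000.
The intermediate image is virtual, 10.400 cm to the left of lens 1, so d_o2 = L - d_i1 = 35 - (-10.400) = 45.400 cm.
Lens 2: 1/d_i2 = 1/f_2 - 1/d_o2 = 1/10 - 1/(45.400) = 0.07797 cm^-1, so d_i2 = 12.825 cm.
m_2 = -(12.825)/(45.400) = -0.2825.
The system's lateral magnification is m_1 m_2 = (2.6000)(-0.2825) = -0.7345.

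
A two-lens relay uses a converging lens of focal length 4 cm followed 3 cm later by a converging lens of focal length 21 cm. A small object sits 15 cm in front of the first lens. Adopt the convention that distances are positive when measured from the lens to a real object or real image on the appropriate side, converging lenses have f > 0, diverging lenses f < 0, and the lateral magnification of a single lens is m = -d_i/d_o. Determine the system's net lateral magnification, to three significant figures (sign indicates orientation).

First lens: d_i1 = 1/(1/4 - 1/15) = 5.455 cm.
m_1 = -(5.455)/15 = -0.3636.
Since 5.455 cm > 3 cm, the first image lies past the second lens and serves as a virtual object: d_o2 = L - d_i1 = -2.455 cm.
Second lens: d_i2 = 1/(1/21 - 1/(-2.455)) = 2.198 cm.
m_2 = -(2.198)/(-2.455) = 0.8953.
Overall magnification: m = m_1 m_2 = -0.3256.

-0.326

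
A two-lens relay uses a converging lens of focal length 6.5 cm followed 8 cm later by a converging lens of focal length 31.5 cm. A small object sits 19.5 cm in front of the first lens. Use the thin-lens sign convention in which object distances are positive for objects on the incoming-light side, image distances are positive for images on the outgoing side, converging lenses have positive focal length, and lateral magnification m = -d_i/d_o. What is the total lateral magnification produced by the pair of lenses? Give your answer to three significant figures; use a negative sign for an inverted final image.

-0.474

First lens: d_i1 = 1/(1/6.5 - 1/19.5) = 9.750 cm.
m_1 = -(9.750)/19.5 = -0.5000.
Since 9.750 cm > 8 cm, the first image lies past the second lens and serves as a virtual object: d_o2 = L - d_i1 = -1.750 cm.
Second lens: d_i2 = 1/(1/31.5 - 1/(-1.750)) = 1.658 cm.
m_2 = -(1.658)/(-1.750) = 0.9474.
Overall magnification: m = m_1 m_2 = -0.4737.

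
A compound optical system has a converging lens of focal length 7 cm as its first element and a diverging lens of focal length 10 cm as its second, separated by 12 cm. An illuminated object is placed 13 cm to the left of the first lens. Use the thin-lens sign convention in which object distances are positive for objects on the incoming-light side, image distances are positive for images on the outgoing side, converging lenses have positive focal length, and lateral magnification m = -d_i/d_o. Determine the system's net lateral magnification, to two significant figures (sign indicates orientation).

-1.7

Lens 1: 1/d_i1 = 1/f_1 - 1/d_o1 = 1/7 - 1/13 = 0.06593 cm^-1, so d_i1 = 15.167 cm.
m_1 = -(15.167)/13 = -1.1667.
This image would form 15.167 cm past lens 1, i.e. 3.167 cm beyond lens 2, so it is a virtual object for lens 2: d_o2 = 12 - 15.167 = -3.167 cm.
Lens 2: 1/d_i2 = 1/f_2 - 1/d_o2 = 1/(-10) - 1/(-3.167) = 0.21579 cm^-1, so d_i2 = 4.634 cm.
m_2 = -(4.634)/(-3.167) = 1.4634.
Total m = m_1 x m_2 = (-1.1667)(1.4634) = -1.7073.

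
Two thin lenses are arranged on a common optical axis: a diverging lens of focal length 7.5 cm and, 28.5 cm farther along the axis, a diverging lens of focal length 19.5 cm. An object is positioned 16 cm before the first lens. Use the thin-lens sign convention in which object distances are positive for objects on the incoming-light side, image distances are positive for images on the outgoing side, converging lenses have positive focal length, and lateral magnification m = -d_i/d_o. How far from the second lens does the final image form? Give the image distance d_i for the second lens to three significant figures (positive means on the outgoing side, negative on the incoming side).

Applying the thin-lens equation to the first lens, 1/(-7.5) = 1/16 + 1/d_i1, which gives d_i1 = -5.106 cm.
The intermediate image is virtual, 5.106 cm to the left of lens 1, so d_o2 = L - d_i1 = 28.5 - (-5.106) = 33.606 cm.
Applying the thin-lens equation again with f_2 = -19.5 cm and d_o2 = 33.606 cm gives d_i2 = -12.340 cm.

-12.3 cm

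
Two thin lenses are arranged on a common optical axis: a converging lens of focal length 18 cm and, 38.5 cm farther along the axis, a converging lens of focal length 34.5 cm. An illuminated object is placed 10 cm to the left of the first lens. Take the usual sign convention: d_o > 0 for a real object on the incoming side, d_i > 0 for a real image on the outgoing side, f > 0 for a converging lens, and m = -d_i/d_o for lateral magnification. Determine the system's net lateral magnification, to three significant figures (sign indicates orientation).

First lens: d_i1 = 1/(1/18 - 1/10) = -22.500 cm.
m_1 = -(-22.500)/10 = 2.2500.
With d_i1 < 0 the first image is virtual and lies on the object side; the object distance for lens 2 is d_o2 = 38.5 - (-22.500) = 61.000 cm.
Second lens: d_i2 = 1/(1/34.5 - 1/(61.000)) = 79.415 cm.
m_2 = -(79.415)/(61.000) = -1.3019.
The system's lateral magnification is m_1 m_2 = (2.2500)(-1.3019) = -2.9292.

-2.93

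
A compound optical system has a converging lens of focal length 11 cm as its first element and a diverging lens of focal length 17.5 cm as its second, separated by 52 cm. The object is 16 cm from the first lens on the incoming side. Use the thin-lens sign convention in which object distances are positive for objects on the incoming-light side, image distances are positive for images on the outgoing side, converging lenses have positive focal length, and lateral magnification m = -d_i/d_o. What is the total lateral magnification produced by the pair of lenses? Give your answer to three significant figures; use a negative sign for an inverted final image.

-1.12

First lens: d_i1 = 1/(1/11 - 1/16) = 35.200 cm.
m_1 = -(35.200)/16 = -2.2000.
The intermediate image is 35.200 cm to the right of lens 1, so d_o2 = L - d_i1 = 52 - 35.200 = 16.800 cm.
Second lens: d_i2 = 1/(1/(-17.5) - 1/(16.800)) = -8.571 cm.
m_2 = -(-8.571)/(16.800) = 0.5102.
Total m = m_1 x m_2 = (-2.2000)(0.5102) = -1.1224.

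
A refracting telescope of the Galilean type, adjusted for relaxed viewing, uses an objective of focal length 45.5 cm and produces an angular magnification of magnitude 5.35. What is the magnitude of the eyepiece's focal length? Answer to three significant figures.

|M| = f_obj/|f_eye|, so |f_eye| = f_obj/|M| = 45.5/5.35 = 8.505 cm.
(The eyepiece is diverging, so its signed focal length is -8.505 cm.)

8.50 cm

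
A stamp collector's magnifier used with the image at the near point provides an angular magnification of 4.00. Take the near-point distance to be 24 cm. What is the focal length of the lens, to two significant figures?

For the image at the near point, M = 1 + D/f.
f = D/(M - 1) = 24/(4.0 - 1) = 8.000 cm.

8.0 cm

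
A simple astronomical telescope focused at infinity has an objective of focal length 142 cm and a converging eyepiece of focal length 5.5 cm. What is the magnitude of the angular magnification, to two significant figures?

|M| = f_obj/|f_eye| = 142/5.5 = 25.818.

26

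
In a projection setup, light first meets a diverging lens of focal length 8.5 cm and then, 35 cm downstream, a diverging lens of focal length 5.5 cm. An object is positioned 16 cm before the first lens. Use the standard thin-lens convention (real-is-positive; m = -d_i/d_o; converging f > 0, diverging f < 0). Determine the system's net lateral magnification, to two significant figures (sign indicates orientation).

0.041

First lens: d_i1 = 1/(1/(-8.5) - 1/16) = -5.551 cm.
m_1 = -(-5.551)/16 = 0.3469.
With d_i1 < 0 the first image is virtual and lies on the object side; the object distance for lens 2 is d_o2 = 35 - (-5.551) = 40.551 cm.
Second lens: d_i2 = 1/(1/(-5.5) - 1/(40.551)) = -4.843 cm.
m_2 = -(-4.843)/(40.551) = 0.1194.
Overall magnification: m = m_1 m_2 = 0.0414.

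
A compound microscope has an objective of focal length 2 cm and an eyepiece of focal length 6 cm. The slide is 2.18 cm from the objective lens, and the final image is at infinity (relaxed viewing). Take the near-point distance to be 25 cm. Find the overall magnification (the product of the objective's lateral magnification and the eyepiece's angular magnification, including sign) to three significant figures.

Objective: 1/d_i = 1/f_obj - 1/d_o = 1/2 - 1/2.18 = 0.04128 cm^-1, so d_i = 24.222 cm.
m_obj = -d_i/d_o = -24.222/2.18 = -11.111.
Eyepiece angular magnification (image at infinity): M_eye = D/f_e = 25/6 = 4.167.
Overall M = m_obj x M_eye = (-11.111)(4.167) = -46.30.

-46.3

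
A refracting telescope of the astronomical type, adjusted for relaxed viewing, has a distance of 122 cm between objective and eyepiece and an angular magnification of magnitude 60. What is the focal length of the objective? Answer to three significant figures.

120 cm

In normal adjustment the tube length equals f_obj + f_eye and |M| = f_obj/f_eye.
So f_obj = 60 f_eye and 60 f_eye + f_eye = 122 cm, giving f_eye = 122/61 = 2.000 cm and f_obj = 120.000 cm.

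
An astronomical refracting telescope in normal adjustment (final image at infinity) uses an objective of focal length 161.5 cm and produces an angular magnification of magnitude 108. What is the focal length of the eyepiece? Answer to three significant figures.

|M| = f_obj/f_eye, so f_eye = f_obj/|M| = 161.5/108.0 = 1.495 cm.

1.50 cm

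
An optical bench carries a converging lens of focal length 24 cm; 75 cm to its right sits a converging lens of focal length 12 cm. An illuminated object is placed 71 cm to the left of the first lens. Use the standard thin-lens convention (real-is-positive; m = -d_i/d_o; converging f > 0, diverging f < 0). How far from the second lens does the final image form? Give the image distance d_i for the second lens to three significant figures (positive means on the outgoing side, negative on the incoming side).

17.4 cm

First lens: d_i1 = 1/(1/24 - 1/71) = 36.255 cm.
Object distance for lens 2: d_o2 = 75 - 36.255 = 38.745 cm.
Second lens: d_i2 = 1/(1/12 - 1/(38.745)) = 17.384 cm.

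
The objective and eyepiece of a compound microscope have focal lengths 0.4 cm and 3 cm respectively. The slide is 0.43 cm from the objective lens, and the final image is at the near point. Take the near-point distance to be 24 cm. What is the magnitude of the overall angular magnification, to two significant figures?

Objective: 1/d_i = 1/f_obj - 1/d_o = 1/0.4 - 1/0.43 = 0.17442 cm^-1, so d_i = 5.733 cm.
m_obj = -d_i/d_o = -5.733/0.43 = -13.333.
Eyepiece angular magnification (image at near point): M_eye = 1 + D/f_e = 1 + 24/3 = 9.000.
Overall M = m_obj x M_eye = (-13.333)(9.000) = -120.00.
|M| = 120.00.

120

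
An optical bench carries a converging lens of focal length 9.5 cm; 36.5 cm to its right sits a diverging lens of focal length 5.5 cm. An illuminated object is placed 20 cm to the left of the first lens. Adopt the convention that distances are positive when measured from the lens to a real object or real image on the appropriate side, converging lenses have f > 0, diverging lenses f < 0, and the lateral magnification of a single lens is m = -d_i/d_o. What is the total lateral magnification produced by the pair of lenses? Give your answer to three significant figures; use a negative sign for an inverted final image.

Lens 1: 1/d_i1 = 1/f_1 - 1/d_o1 = 1/9.5 - 1/20 = 0.05526 cm^-1, so d_i1 = 18.095 cm.
m_1 = -(18.095)/20 = -0.9048.
The intermediate image is 18.095 cm to the right of lens 1, so d_o2 = L - d_i1 = 36.5 - 18.095 = 18.405 cm.
Lens 2: 1/d_i2 = 1/f_2 - 1/d_o2 = 1/(-5.5) - 1/(18.405) = -0.23615 cm^-1, so d_i2 = -4.235 cm.
m_2 = -(-4.235)/(18.405) = 0.2301.
Total m = m_1 x m_2 = (-0.9048)(0.2301) = -0.2082.

-0.208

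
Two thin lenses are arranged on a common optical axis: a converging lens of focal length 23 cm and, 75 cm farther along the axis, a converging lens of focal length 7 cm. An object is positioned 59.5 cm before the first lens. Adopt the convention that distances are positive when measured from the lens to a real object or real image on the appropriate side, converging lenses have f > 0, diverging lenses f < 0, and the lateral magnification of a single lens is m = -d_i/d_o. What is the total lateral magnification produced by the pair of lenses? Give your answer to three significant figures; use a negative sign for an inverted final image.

Applying the thin-lens equation to the first lens, 1/23 = 1/59.5 + 1/d_i1, which gives d_i1 = 37.493 cm.
Its lateral magnification is m_1 = -d_i1/d_o1 = -(37.493)/59.5 = -0.6301.
Object distance for lens 2: d_o2 = 75 - 37.493 = 37.507 cm.
Applying the thin-lens equation again with f_2 = 7 cm and d_o2 = 37.507 cm gives d_i2 = 8.606 cm.
m_2 = -(8.606)/(37.507) = -0.2295.
Overall magnification: m = m_1 m_2 = 0.1446.

0.145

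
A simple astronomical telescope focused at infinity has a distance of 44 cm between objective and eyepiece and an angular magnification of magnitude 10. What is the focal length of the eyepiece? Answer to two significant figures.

In normal adjustment the tube length equals f_obj + f_eye and |M| = f_obj/f_eye.
So f_obj = 10 f_eye and 10 f_eye + f_eye = 44 cm, giving f_eye = 44/11 = 4.000 cm and f_obj = 40.000 cm.

4.0 cm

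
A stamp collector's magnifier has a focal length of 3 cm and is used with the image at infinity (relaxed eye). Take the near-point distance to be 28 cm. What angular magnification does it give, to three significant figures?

M = D/f = 28/3 = 9.333.

9.33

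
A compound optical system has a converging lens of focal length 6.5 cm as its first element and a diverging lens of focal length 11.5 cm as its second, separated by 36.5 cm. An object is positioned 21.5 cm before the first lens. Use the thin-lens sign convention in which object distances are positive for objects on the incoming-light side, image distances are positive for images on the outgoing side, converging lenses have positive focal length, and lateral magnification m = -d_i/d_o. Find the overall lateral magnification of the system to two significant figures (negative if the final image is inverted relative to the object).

-0.13

Applying the thin-lens equation to the first lens, 1/6.5 = 1/21.5 + 1/d_i1, which gives d_i1 = 9.317 cm.
Its lateral magnification is m_1 = -d_i1/d_o1 = -(9.317)/21.5 = -0.4333.
The intermediate image is 9.317 cm to the right of lens 1, so d_o2 = L - d_i1 = 36.5 - 9.317 = 27.183 cm.
Applying the thin-lens equation again with f_2 = -11.5 cm and d_o2 = 27.183 cm gives d_i2 = -8.081 cm.
m_2 = -(-8.081)/(27.183) = 0.2973.
The system's lateral magnification is m_1 m_2 = (-0.4333)(0.2973) = -0.1288.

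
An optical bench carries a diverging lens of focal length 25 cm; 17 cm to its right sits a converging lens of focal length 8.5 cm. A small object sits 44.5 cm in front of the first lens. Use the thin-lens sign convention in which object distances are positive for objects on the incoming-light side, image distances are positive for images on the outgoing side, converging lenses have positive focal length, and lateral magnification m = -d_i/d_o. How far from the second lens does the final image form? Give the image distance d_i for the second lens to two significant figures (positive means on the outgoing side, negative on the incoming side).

Applying the thin-lens equation to the first lens, 1/(-25) = 1/44.5 + 1/d_i1, which gives d_i1 = -16.007 cm.
With d_i1 < 0 the first image is virtual and lies on the object side; the object distance for lens 2 is d_o2 = 17 - (-16.007) = 33.007 cm.
Applying the thin-lens equation again with f_2 = 8.5 cm and d_o2 = 33.007 cm gives d_i2 = 11.448 cm.

11 cm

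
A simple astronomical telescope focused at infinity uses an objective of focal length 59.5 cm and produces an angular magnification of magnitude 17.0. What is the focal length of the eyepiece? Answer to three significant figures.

|M| = f_obj/f_eye, so f_eye = f_obj/|M| = 59.5/17.0 = 3.500 cm.

3.50 cm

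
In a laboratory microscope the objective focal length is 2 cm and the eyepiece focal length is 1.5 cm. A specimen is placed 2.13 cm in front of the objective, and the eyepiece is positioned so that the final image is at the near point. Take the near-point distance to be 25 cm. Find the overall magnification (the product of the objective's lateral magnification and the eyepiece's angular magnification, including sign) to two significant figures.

-270

Objective: 1/d_i = 1/f_obj - 1/d_o = 1/2 - 1/2.13 = 0.03052 cm^-1, so d_i = 32.769 cm.
m_obj = -d_i/d_o = -32.769/2.13 = -15.385.
Eyepiece angular magnification (image at near point): M_eye = 1 + D/f_e = 1 + 25/1.5 = 17.667.
Overall M = m_obj x M_eye = (-15.385)(17.667) = -271.79.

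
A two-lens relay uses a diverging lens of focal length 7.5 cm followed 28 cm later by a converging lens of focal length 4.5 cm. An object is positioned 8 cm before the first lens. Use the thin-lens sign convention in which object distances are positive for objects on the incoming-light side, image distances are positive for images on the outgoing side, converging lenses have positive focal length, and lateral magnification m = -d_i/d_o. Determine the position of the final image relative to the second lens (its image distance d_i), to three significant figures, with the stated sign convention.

5.24 cm

Applying the thin-lens equation to the first lens, 1/(-7.5) = 1/8 + 1/d_i1, which gives d_i1 = -3.871 cm.
The intermediate image is virtual, 3.871 cm to the left of lens 1, so d_o2 = L - d_i1 = 28 - (-3.871) = 31.871 cm.
Applying the thin-lens equation again with f_2 = 4.5 cm and d_o2 = 31.871 cm gives d_i2 = 5.240 cm.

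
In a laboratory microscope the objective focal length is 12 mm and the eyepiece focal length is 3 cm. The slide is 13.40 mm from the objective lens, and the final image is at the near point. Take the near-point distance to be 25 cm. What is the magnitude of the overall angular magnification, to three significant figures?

80.0

Convert to cm: f_obj = 12 mm = 1.2 cm; d_o = 13.40 mm = 1.34 cm.
Objective: 1/d_i = 1/f_obj - 1/d_o = 1/1.2 - 1/1.34 = 0.08706 cm^-1, so d_i = 11.486 cm.
m_obj = -d_i/d_o = -11.486/1.34 = -8.571.
Eyepiece angular magnification (image at near point): M_eye = 1 + D/f_e = 1 + 25/3 = 9.333.
Overall M = m_obj x M_eye = (-8.571)(9.333) = -80.00.
|M| = 80.00.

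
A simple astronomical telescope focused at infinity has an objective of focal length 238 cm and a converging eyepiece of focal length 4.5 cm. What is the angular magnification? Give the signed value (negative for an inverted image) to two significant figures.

-53

M = -f_obj/f_eye = -238/(4.5) = -52.889.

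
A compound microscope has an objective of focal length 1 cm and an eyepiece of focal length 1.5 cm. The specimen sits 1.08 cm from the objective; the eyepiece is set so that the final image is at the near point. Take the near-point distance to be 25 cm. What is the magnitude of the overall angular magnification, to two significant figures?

220

Objective: 1/d_i = 1/f_obj - 1/d_o = 1/1 - 1/1.08 = 0.07407 cm^-1, so d_i = 13.500 cm.
m_obj = -d_i/d_o = -13.500/1.08 = -12.500.
Eyepiece angular magnification (image at near point): M_eye = 1 + D/f_e = 1 + 25/1.5 = 17.667.
Overall M = m_obj x M_eye = (-12.500)(17.667) = -220.83.
|M| = 220.83.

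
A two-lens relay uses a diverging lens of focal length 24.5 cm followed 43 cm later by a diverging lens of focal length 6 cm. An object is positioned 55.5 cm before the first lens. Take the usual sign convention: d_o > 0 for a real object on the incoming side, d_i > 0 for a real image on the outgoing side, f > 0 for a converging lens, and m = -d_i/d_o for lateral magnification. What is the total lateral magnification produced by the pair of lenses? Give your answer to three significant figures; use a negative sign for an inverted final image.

0.0278

Applying the thin-lens equation to the first lens, 1/(-24.5) = 1/55.5 + 1/d_i1, which gives d_i1 = -16.997 cm.
Its lateral magnification is m_1 = -d_i1/d_o1 = -(-16.997)/55.5 = 0.3062.
With d_i1 < 0 the first image is virtual and lies on the object side; the object distance for lens 2 is d_o2 = 43 - (-16.997) = 59.997 cm.
Applying the thin-lens equation again with f_2 = -6 cm and d_o2 = 59.997 cm gives d_i2 = -5.455 cm.
m_2 = -(-5.455)/(59.997) = 0.0909.
The system's lateral magnification is m_1 m_2 = (0.3062)(0.0909) = 0.0278.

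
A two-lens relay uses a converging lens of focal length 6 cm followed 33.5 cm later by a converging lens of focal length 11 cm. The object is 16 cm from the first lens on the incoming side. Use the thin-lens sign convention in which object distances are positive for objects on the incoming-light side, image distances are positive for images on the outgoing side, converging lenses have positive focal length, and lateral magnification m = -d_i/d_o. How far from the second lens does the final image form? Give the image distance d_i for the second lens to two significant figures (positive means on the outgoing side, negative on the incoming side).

Applying the thin-lens equation to the first lens, 1/6 = 1/16 + 1/d_i1, which gives d_i1 = 9.600 cm.
Object distance for lens 2: d_o2 = 33.5 - 9.600 = 23.900 cm.
Applying the thin-lens equation again with f_2 = 11 cm and d_o2 = 23.900 cm gives d_i2 = 20.380 cm.

20 cm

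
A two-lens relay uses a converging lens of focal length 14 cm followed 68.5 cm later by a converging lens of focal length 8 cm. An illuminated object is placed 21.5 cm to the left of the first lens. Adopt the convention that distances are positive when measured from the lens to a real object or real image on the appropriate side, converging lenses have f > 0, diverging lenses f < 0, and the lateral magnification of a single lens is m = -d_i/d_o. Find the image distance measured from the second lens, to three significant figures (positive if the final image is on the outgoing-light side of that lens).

11.1 cm

Lens 1: 1/d_i1 = 1/f_1 - 1/d_o1 = 1/14 - 1/21.5 = 0.02492 cm^-1, so d_i1 = 40.133 cm.
Object distance for lens 2: d_o2 = 68.5 - 40.133 = 28.367 cm.
Lens 2: 1/d_i2 = 1/f_2 - 1/d_o2 = 1/8 - 1/(28.367) = 0.08975 cm^-1, so d_i2 = 11.142 cm.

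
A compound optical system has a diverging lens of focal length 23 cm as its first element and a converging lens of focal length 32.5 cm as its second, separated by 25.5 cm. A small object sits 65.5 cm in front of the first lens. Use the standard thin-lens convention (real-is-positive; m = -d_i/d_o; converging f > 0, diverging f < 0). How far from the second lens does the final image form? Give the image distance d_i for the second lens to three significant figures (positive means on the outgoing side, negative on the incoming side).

Applying the thin-lens equation to the first lens, 1/(-23) = 1/65.5 + 1/d_i1, which gives d_i1 = -17.023 cm.
With d_i1 < 0 the first image is virtual and lies on the object side; the object distance for lens 2 is d_o2 = 25.5 - (-17.023) = 42.523 cm.
Applying the thin-lens equation again with f_2 = 32.5 cm and d_o2 = 42.523 cm gives d_i2 = 137.887 cm.

138 cm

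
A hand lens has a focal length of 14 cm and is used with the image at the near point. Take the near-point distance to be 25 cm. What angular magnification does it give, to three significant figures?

2.79

M = 1 + D/f = 1 + 25/14 = 2.786.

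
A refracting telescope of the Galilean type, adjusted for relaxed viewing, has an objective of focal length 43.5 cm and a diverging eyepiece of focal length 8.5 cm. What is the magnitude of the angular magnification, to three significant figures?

|M| = f_obj/|f_eye| = 43.5/8.5 = 5.118.

5.12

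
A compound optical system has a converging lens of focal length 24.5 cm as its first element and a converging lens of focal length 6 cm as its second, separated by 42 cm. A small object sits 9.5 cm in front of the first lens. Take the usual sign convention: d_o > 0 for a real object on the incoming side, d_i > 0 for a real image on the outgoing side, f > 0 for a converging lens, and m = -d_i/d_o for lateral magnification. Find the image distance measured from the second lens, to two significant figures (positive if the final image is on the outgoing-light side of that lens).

Applying the thin-lens equation to the first lens, 1/24.5 = 1/9.5 + 1/d_i1, which gives d_i1 = -15.517 cm.
The intermediate image is virtual, 15.517 cm to the left of lens 1, so d_o2 = L - d_i1 = 42 - (-15.517) = 57.517 cm.
Applying the thin-lens equation again with f_2 = 6 cm and d_o2 = 57.517 cm gives d_i2 = 6.699 cm.

6.7 cm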